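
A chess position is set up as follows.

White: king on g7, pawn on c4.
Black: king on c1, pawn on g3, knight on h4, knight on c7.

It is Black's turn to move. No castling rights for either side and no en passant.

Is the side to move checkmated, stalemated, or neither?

Black to move; black king on c1.
In check: no.
Legal moves for Black: Ne8+, Na8, Ne6+, Na6, Nd5, Nb5, Ng6, Nf5+, Nf3, Ng2, Kd2, Kc2, Kb2, Kd1, Kb1, g2.
Black has 16 legal moves and is not in check → neither.

neither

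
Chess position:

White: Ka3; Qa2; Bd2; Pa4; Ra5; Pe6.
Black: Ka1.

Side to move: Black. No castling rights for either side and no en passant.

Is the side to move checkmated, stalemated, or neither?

checkmate

Black to move; black king on a1.
In check: yes, from the white queen on a2.
King squares — b1: attacked by Qa2; a2: attacked by Ka3; b2: attacked by Qa2.
Legal moves for Black: none.
In check with no legal moves → checkmate.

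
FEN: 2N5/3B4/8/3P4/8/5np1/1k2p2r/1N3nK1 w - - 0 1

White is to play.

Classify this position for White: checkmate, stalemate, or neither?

White to move; white king on g1.
In check: yes, from the black knight on f3.
King squares — f1: attacked by Pe2; h1: attacked by Rh2; f2: attacked by Rh2; g2: attacked by Rh2; h2: attacked by Nf1.
Legal moves for White: none.
In check with no legal moves → checkmate.

checkmate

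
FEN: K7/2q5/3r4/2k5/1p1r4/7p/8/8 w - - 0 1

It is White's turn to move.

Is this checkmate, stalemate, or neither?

stalemate

White to move; white king on a8.
In check: no.
King squares — a7: attacked by Qc7; b7: attacked by Qc7; b8: attacked by Qc7.
Legal moves for White: none.
Not in check and no legal moves → stalemate.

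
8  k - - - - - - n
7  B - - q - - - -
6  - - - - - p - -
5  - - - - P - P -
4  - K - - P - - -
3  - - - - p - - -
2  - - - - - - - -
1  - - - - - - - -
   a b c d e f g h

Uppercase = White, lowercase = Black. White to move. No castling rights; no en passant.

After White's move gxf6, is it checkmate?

After gxf6: black king on a8; in check: no.
Black is not in check, so this cannot be checkmate.

no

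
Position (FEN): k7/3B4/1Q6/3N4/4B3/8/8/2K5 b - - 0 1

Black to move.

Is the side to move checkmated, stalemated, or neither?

stalemate

Black to move; black king on a8.
In check: no.
King squares — a7: attacked by Qb6; b7: attacked by Qb6; b8: attacked by Qb6.
Legal moves for Black: none.
Not in check and no legal moves → stalemate.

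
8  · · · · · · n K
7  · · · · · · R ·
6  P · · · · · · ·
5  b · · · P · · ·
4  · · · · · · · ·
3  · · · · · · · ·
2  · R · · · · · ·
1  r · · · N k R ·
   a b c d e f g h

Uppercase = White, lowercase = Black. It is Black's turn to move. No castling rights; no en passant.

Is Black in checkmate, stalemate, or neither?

checkmate

Black to move; black king on f1.
In check: yes, from the white rook on g1.
King squares — e1: attacked by Rg1; g1: attacked by Rg7; e2: attacked by Rb2; f2: attacked by Rb2; g2: attacked by Ne1.
Legal moves for Black: none.
In check with no legal moves → checkmate.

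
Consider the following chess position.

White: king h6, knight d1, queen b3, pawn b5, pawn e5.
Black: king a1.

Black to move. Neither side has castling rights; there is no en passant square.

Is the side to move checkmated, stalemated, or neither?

Black to move; black king on a1.
In check: no.
King squares — b1: attacked by Qb3; a2: attacked by Qb3; b2: attacked by Nd1.
Legal moves for Black: none.
Not in check and no legal moves → stalemate.

stalemate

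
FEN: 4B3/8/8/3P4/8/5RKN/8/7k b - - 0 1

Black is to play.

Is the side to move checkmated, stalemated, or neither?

Black to move; black king on h1.
In check: no.
King squares — g1: attacked by Nh3; g2: attacked by Kg3; h2: attacked by Kg3.
Legal moves for Black: none.
Not in check and no legal moves → stalemate.

stalemate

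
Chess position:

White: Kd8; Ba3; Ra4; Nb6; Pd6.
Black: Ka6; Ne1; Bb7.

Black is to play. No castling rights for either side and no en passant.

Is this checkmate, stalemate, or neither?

Black to move; black king on a6.
In check: yes, from the white rook on a4.
Legal moves for Black: Kxb6, Kb5.
Black is in check but has 2 legal moves → neither.

neither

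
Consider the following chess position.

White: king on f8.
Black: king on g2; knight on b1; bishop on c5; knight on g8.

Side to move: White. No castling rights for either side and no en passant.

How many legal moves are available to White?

4

White to move; king on f8.
In check: yes, from the black bishop on c5.
Legal moves: Kxg8, Ke8, Kg7, Kf7.
Count: 4.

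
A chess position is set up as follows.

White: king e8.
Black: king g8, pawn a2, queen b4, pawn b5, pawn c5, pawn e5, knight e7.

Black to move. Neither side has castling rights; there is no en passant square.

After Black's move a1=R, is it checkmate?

After a1=R: white king on e8; in check: no.
White is not in check, so this cannot be checkmate.

no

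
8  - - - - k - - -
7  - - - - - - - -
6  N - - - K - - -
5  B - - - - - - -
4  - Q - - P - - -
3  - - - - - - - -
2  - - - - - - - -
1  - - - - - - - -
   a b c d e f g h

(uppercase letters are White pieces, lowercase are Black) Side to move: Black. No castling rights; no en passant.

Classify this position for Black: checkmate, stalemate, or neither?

stalemate

Black to move; black king on e8.
In check: no.
King squares — d7: attacked by Ke6; e7: attacked by Qb4; f7: attacked by Ke6; d8: attacked by Ba5; f8: attacked by Qb4.
Legal moves for Black: none.
Not in check and no legal moves → stalemate.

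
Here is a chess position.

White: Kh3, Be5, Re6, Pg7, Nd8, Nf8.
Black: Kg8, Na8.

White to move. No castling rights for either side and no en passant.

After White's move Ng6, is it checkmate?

no

After Ng6: black king on g8; in check: no.
Black is not in check, so this cannot be checkmate.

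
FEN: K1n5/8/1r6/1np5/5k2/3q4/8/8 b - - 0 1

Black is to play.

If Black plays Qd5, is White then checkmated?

After Qd5: white king on a8; in check: yes, from the black queen on d5.
King squares — a7: attacked by Nb5; b7: attacked by Qd5; b8: attacked by Rb6.
White has no legal moves → checkmate.

yes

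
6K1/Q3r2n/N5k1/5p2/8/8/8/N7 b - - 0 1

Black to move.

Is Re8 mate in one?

yes

After Re8: white king on g8; in check: yes, from the black rook on e8.
King squares — f7: attacked by Kg6; g7: attacked by Kg6; h7: attacked by Kg6; f8: attacked by Nh7; h8: attacked by Re8.
White has no legal moves → checkmate.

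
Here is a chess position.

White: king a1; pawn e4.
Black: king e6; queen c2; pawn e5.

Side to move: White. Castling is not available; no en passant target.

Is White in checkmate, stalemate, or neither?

White to move; white king on a1.
In check: no.
King squares — b1: attacked by Qc2; a2: attacked by Qc2; b2: attacked by Qc2.
Legal moves for White: none.
Not in check and no legal moves → stalemate.

stalemate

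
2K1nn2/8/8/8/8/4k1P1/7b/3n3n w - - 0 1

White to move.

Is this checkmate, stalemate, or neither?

White to move; white king on c8.
In check: no.
Legal moves for White: Kd8, Kb8, Kb7, g4.
White has 4 legal moves and is not in check → neither.

neither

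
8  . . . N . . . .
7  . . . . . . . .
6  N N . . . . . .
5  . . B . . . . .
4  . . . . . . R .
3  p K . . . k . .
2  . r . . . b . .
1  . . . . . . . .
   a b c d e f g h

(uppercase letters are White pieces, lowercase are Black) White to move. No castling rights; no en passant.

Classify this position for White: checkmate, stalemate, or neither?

White to move; white king on b3.
In check: yes, from the black rook on b2.
King squares — a2: attacked by Rb2; b2: attacked by Pa3; c2: attacked by Rb2; a3: available; c3: available; a4: available; b4: attacked by Rb2; c4: available.
Legal moves for White: Kc4, Ka4, Kc3, Kxa3.
White is in check but has 4 legal moves → neither.

neither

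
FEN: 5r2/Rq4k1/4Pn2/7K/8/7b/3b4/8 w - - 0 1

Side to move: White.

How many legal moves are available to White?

White to move; king on h5.
In check: yes, from the black knight on f6.
Legal moves: Kh4.
Count: 1.

1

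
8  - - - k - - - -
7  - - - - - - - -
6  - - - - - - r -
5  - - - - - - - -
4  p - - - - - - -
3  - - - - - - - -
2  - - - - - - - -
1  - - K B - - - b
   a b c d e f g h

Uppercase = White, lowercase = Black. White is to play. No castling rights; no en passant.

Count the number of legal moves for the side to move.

White to move; king on c1.
In check: no.
Legal moves: Bh5, Bg4, Bxa4, Bf3, Bb3, Be2, Bc2, Kd2, Kc2, Kb2, Kb1.
Count: 11.

11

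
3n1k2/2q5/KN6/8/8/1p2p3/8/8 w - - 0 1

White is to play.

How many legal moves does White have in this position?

White to move; king on a6.
In check: no.
Legal moves: Nc8, Na8, Nd7+, Nd5, Nc4, Na4, Kb5, Ka5.
Count: 8.

8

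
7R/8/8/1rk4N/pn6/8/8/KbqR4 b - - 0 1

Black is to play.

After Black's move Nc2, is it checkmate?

yes

After Nc2: white king on a1; in check: yes, from the black knight on c2.
King squares — b1: attacked by Qc1; a2: attacked by Bb1; b2: attacked by Qc1.
White has no legal moves → checkmate.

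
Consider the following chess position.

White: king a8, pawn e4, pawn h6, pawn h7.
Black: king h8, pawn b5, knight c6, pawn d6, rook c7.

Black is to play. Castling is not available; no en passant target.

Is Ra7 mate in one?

After Ra7: white king on a8; in check: yes, from the black rook on a7.
King squares — a7: attacked by Nc6; b7: attacked by Ra7; b8: attacked by Nc6.
White has no legal moves → checkmate.

yes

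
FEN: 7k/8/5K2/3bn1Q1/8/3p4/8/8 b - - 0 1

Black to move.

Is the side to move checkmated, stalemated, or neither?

Black to move; black king on h8.
In check: no.
Legal moves for Black include: Kh7, Nf7, Nd7+, Ng6, Nc6, Ng4+, Nc4, Nf3, Bg8, Ba8, Bf7, Bb7, Be6, Bc6, Be4, Bc4, Bf3, Bb3, ... (list truncated; more exist).
Black has legal moves and is not in check → neither.

neither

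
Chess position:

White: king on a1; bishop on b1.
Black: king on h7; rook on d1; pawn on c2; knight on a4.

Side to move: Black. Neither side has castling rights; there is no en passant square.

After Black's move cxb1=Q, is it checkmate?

After cxb1=Q: white king on a1; in check: yes, from the black queen on b1.
King squares — b1: attacked by Rd1; a2: attacked by Qb1; b2: attacked by Qb1.
White has no legal moves → checkmate.

yes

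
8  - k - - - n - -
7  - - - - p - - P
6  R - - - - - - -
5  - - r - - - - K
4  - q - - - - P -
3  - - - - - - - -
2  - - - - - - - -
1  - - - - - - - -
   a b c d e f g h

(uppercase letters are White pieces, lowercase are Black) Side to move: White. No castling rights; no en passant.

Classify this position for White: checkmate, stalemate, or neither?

White to move; white king on h5.
In check: yes, from the black rook on c5.
Legal moves for White: Kh6, Kh4, g5.
White is in check but has 3 legal moves → neither.

neither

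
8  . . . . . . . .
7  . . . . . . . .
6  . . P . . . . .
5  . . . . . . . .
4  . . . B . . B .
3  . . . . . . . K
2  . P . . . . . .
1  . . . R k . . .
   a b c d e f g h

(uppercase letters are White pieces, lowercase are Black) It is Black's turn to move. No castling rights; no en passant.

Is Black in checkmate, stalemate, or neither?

checkmate

Black to move; black king on e1.
In check: yes, from the white rook on d1.
King squares — d1: attacked by Bg4; f1: attacked by Rd1; d2: attacked by Rd1; e2: attacked by Bg4; f2: attacked by Bd4.
Legal moves for Black: none.
In check with no legal moves → checkmate.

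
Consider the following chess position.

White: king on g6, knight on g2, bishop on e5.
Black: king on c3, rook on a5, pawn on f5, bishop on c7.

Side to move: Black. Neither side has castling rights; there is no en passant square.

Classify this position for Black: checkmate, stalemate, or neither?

neither

Black to move; black king on c3.
In check: yes, from the white bishop on e5.
Legal moves for Black: Kc4, Kb4, Kd3, Kb3, Kd2, Kc2, Bxe5, Rxe5.
Black is in check but has 8 legal moves → neither.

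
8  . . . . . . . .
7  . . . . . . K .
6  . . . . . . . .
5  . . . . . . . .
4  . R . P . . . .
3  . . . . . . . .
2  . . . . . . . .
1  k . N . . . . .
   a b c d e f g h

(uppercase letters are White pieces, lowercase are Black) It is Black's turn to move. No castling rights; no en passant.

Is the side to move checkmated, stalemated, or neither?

stalemate

Black to move; black king on a1.
In check: no.
King squares — b1: attacked by Rb4; a2: attacked by Nc1; b2: attacked by Rb4.
Legal moves for Black: none.
Not in check and no legal moves → stalemate.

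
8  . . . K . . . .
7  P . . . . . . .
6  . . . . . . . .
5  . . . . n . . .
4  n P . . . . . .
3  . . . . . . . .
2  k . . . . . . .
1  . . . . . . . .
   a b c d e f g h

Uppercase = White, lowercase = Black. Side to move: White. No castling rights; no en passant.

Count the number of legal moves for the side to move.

9

White to move; king on d8.
In check: no.
Legal moves: Ke8, Kc8, Ke7, Kc7, a8=Q, a8=R, a8=B, a8=N, b5.
Count: 9.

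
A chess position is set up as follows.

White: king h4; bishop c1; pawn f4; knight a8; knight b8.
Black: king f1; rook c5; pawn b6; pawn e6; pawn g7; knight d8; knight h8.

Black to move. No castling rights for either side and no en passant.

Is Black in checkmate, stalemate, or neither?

neither

Black to move; black king on f1.
In check: no.
Legal moves for Black include: Nhf7, Ng6+, Ndf7, Nb7, Nc6, Rc8, Rc7, Rc6, Rh5+, Rg5, Rf5, Re5, Rd5, Rb5, Ra5, Rc4, Rc3, Rc2, ... (list truncated; more exist).
Black has legal moves and is not in check → neither.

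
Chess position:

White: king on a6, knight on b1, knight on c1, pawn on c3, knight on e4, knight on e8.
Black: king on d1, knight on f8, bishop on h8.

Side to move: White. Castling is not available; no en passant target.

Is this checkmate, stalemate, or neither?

White to move; white king on a6.
In check: no.
Legal moves for White include: Ng7, Nc7, N8f6, N8d6, Kb7, Ka7, Kb6, Kb5, Ka5, N4f6, N4d6, Ng5, Nc5, Ng3, Nf2+, Ned2, Nd3, Nb3, ... (list truncated; more exist).
White has legal moves and is not in check → neither.

neither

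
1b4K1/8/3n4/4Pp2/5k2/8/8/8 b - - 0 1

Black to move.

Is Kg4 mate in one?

no

After Kg4: white king on g8; in check: no.
White is not in check, so this cannot be checkmate.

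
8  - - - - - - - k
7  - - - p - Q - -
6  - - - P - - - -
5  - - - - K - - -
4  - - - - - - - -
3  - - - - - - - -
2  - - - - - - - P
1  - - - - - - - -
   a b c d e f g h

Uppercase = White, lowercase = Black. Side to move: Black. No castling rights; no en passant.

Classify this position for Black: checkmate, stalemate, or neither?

Black to move; black king on h8.
In check: no.
King squares — g7: attacked by Qf7; h7: attacked by Qf7; g8: attacked by Qf7.
Legal moves for Black: none.
Not in check and no legal moves → stalemate.

stalemate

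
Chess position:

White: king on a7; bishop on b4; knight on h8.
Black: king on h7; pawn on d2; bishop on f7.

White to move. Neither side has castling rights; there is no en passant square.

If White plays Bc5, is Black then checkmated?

After Bc5: black king on h7; in check: no.
Black is not in check, so this cannot be checkmate.

no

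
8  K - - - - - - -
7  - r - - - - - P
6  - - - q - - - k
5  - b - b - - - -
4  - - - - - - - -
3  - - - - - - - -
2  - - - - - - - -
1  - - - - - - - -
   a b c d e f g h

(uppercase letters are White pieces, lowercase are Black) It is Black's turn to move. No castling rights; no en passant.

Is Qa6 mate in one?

yes

After Qa6: white king on a8; in check: yes, from the black queen on a6.
King squares — a7: attacked by Qa6; b7: attacked by Bd5; b8: attacked by Rb7.
White has no legal moves → checkmate.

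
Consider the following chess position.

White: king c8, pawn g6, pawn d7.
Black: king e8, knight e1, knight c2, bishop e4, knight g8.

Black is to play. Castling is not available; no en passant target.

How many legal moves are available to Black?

2

Black to move; king on e8.
In check: yes, from the white pawn on d7.
Legal moves: Kf8, Ke7.
Count: 2.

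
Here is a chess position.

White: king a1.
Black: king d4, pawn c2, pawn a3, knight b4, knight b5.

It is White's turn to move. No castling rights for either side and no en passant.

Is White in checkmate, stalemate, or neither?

stalemate

White to move; white king on a1.
In check: no.
King squares — b1: attacked by Pc2; a2: attacked by Nb4; b2: attacked by Pa3.
Legal moves for White: none.
Not in check and no legal moves → stalemate.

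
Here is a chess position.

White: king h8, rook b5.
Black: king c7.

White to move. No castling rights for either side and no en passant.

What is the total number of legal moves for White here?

17

White to move; king on h8.
In check: no.
Legal moves: Kg8, Kh7, Kg7, Rb8, Rb7+, Rb6, Rh5, Rg5, Rf5, Re5, Rd5, Rc5+, Ra5, Rb4, Rb3, Rb2, Rb1.
Count: 17.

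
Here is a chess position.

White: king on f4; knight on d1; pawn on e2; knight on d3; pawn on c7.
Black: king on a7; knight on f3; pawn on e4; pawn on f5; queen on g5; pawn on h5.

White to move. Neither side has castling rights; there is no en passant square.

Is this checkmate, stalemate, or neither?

White to move; white king on f4.
In check: yes, from the black queen on g5.
King squares — e3: attacked by Qg5; f3: attacked by Pe4; g3: attacked by Qg5; e4: attacked by Pf5; g4: attacked by Pf5; e5: attacked by Nf3; f5: attacked by Qg5; g5: attacked by Nf3.
Legal moves for White: none.
In check with no legal moves → checkmate.

checkmate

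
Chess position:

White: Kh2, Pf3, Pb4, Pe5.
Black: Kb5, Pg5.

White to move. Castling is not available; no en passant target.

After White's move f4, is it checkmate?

no

After f4: black king on b5; in check: no.
Black is not in check, so this cannot be checkmate.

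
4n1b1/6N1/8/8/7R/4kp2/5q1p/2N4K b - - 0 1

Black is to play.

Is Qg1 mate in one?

After Qg1: white king on h1; in check: yes, from the black queen on g1.
King squares — g1: attacked by Ph2; g2: attacked by Qg1; h2: attacked by Qg1.
White has no legal moves → checkmate.

yes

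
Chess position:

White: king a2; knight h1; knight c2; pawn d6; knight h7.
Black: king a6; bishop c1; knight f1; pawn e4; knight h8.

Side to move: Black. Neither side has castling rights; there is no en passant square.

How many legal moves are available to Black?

Black to move; king on a6.
In check: no.
Legal moves: Nf7, Ng6, Kb7, Ka7, Kb6, Kb5, Ka5, Ng3, Ne3, Nh2, Nd2, Bh6, Bg5, Bf4, Be3, Ba3, Bd2, Bb2, e3.
Count: 19.

19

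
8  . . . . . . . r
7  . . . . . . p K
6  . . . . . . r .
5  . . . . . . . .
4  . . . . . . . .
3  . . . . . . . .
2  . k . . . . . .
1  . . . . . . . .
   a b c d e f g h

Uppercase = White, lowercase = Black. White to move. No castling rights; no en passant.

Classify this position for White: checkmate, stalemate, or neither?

neither

White to move; white king on h7.
In check: yes, from the black rook on h8.
Legal moves for White: Kxh8, Kxg6.
White is in check but has 2 legal moves → neither.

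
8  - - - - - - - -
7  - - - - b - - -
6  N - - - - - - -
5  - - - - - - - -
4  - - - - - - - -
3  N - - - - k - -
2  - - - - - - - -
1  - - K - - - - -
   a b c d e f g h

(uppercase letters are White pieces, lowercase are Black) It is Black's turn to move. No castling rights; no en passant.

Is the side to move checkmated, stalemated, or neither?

neither

Black to move; black king on f3.
In check: no.
Legal moves for Black: Bf8, Bd8, Bf6, Bd6, Bg5+, Bc5, Bh4, Bb4, Bxa3+, Kg4, Kf4, Ke4, Kg3, Ke3, Kg2, Kf2, Ke2.
Black has 17 legal moves and is not in check → neither.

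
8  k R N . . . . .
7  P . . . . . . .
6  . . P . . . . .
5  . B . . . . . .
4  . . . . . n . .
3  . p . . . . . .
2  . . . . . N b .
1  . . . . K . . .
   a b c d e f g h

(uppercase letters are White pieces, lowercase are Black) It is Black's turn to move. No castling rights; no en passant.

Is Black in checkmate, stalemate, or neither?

Black to move; black king on a8.
In check: yes, from the white rook on b8.
King squares — a7: attacked by Nc8; b7: attacked by Pc6; b8: attacked by Pa7.
Legal moves for Black: none.
In check with no legal moves → checkmate.

checkmate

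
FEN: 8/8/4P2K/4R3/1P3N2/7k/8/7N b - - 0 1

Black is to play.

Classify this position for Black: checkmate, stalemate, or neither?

Black to move; black king on h3.
In check: yes, from the white knight on f4.
King squares — g2: attacked by Nf4; h2: available; g3: attacked by Nh1; g4: available; h4: available.
Legal moves for Black: Kh4, Kg4, Kh2.
Black is in check but has 3 legal moves → neither.

neither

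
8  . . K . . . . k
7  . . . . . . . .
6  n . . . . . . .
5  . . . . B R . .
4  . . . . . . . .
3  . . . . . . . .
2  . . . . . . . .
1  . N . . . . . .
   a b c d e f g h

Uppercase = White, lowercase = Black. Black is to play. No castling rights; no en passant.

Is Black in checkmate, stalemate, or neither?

neither

Black to move; black king on h8.
In check: yes, from the white bishop on e5.
King squares — g7: attacked by Be5; h7: available; g8: available.
Legal moves for Black: Kg8, Kh7.
Black is in check but has 2 legal moves → neither.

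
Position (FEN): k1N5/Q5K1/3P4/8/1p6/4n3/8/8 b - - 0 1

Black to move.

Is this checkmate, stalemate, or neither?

Black to move; black king on a8.
In check: yes, from the white queen on a7.
King squares — a7: attacked by Nc8; b7: attacked by Qa7; b8: attacked by Qa7.
Legal moves for Black: none.
In check with no legal moves → checkmate.

checkmate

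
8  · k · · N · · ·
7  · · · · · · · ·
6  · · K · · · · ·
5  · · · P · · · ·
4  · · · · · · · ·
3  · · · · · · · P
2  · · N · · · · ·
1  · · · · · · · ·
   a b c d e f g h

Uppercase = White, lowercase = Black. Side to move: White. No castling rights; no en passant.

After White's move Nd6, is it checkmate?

no

After Nd6: black king on b8; in check: no.
Black is not in check, so this cannot be checkmate.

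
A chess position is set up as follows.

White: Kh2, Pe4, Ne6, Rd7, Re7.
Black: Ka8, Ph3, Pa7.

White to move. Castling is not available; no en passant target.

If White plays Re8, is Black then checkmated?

yes

After Re8: black king on a8; in check: yes, from the white rook on e8.
King squares — a7: own pawn; b7: attacked by Rd7; b8: attacked by Re8.
Black has no legal moves → checkmate.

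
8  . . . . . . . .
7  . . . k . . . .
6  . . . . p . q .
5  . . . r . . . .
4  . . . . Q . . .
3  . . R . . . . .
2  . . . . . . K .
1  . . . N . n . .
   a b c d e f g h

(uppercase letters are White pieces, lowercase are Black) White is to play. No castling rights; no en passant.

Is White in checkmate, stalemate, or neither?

neither

White to move; white king on g2.
In check: yes, from the black queen on g6.
King squares — f1: available; g1: attacked by Qg6; h1: available; f2: available; h2: attacked by Nf1; f3: available; g3: attacked by Nf1; h3: available.
Legal moves for White: Kh3, Kf3, Kf2, Kh1, Kxf1, Qxg6, Qg4, Rg3.
White is in check but has 8 legal moves → neither.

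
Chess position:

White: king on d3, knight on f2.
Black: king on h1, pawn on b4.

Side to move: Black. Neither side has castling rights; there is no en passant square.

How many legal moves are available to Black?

Black to move; king on h1.
In check: yes, from the white knight on f2.
Legal moves: Kh2, Kg2, Kg1.
Count: 3.

3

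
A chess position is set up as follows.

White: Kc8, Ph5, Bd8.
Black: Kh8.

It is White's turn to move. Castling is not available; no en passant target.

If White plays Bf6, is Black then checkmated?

no

After Bf6: black king on h8; in check: yes, from the white bishop on f6.
Black has 2 legal replies: Kg8, Kh7.
In check but a legal move exists → not checkmate.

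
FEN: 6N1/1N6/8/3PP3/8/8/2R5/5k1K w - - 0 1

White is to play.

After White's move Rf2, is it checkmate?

After Rf2: black king on f1; in check: yes, from the white rook on f2.
Black has 2 legal replies: Kxf2, Ke1.
In check but a legal move exists → not checkmate.

no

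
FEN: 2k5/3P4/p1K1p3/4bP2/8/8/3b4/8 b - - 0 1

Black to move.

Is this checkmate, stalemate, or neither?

neither

Black to move; black king on c8.
In check: yes, from the white pawn on d7.
King squares — b7: attacked by Kc6; c7: attacked by Kc6; d7: attacked by Kc6; b8: available; d8: available.
Legal moves for Black: Kd8, Kb8.
Black is in check but has 2 legal moves → neither.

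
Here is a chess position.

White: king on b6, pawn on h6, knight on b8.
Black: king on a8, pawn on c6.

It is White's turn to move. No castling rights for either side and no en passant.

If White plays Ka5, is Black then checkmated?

After Ka5: black king on a8; in check: no.
Black is not in check, so this cannot be checkmate.

no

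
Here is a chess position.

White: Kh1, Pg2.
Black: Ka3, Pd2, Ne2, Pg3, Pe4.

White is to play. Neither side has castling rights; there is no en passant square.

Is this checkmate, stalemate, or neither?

White to move; white king on h1.
In check: no.
King squares — g1: attacked by Ne2; g2: own pawn; h2: attacked by Pg3.
Legal moves for White: none.
Not in check and no legal moves → stalemate.

stalemate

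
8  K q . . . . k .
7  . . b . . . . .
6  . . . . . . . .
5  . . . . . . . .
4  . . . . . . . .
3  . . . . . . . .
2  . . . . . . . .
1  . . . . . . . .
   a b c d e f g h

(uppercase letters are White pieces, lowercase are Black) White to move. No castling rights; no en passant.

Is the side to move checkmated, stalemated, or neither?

checkmate

White to move; white king on a8.
In check: yes, from the black queen on b8.
King squares — a7: attacked by Qb8; b7: attacked by Qb8; b8: attacked by Bc7.
Legal moves for White: none.
In check with no legal moves → checkmate.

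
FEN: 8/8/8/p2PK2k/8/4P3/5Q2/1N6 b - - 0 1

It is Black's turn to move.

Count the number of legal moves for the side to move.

5

Black to move; king on h5.
In check: no.
Legal moves: Kh6, Kg6, Kg5, Kg4, a4.
Count: 5.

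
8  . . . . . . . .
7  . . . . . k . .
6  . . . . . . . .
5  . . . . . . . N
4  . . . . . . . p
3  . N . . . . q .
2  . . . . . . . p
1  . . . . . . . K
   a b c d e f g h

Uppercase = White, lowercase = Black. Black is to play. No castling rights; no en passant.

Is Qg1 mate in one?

After Qg1: white king on h1; in check: yes, from the black queen on g1.
King squares — g1: attacked by Ph2; g2: attacked by Qg1; h2: attacked by Qg1.
White has no legal moves → checkmate.

yes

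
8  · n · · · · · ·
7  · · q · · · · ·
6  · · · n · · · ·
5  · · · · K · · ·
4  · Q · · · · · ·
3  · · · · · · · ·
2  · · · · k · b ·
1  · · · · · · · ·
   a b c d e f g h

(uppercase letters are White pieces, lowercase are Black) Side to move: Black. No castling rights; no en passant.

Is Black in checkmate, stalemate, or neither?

neither

Black to move; black king on e2.
In check: no.
Legal moves for Black include: Nd7+, Nc6+, Na6, Qd8, Qc8, Qh7, Qg7+, Qf7, Qe7+, Qd7, Qb7, Qa7, Qc6, Qb6, Qc5+, Qa5+, Qc4, Qc3+, ... (list truncated; more exist).
Black has legal moves and is not in check → neither.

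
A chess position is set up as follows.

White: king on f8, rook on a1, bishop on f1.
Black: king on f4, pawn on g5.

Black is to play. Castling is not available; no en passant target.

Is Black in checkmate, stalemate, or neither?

neither

Black to move; black king on f4.
In check: no.
Legal moves for Black: Kf5, Ke5, Kg4, Ke4, Kg3, Kf3, Ke3, g4.
Black has 8 legal moves and is not in check → neither.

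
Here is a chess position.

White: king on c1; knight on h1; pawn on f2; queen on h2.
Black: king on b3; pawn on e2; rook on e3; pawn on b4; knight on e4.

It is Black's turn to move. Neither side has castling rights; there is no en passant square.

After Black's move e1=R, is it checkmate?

After e1=R: white king on c1; in check: yes, from the black rook on e1.
King squares — b1: attacked by Re1; d1: attacked by Re1; b2: attacked by Kb3; c2: attacked by Kb3; d2: attacked by Ne4.
White has no legal moves → checkmate.

yes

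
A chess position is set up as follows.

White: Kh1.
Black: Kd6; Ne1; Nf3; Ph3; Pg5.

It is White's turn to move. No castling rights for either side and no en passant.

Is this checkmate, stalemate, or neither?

stalemate

White to move; white king on h1.
In check: no.
King squares — g1: attacked by Nf3; g2: attacked by Ne1; h2: attacked by Nf3.
Legal moves for White: none.
Not in check and no legal moves → stalemate.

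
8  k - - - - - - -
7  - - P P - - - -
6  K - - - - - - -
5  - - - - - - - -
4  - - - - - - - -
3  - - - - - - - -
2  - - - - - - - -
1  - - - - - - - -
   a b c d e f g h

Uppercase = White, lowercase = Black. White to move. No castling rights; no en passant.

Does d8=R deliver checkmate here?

After d8=R: black king on a8; in check: yes, from the white rook on d8.
King squares — a7: attacked by Ka6; b7: attacked by Ka6; b8: attacked by Pc7.
Black has no legal moves → checkmate.

yes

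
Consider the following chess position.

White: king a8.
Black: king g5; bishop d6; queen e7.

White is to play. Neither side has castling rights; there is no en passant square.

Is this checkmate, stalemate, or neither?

stalemate

White to move; white king on a8.
In check: no.
King squares — a7: attacked by Qe7; b7: attacked by Qe7; b8: attacked by Bd6.
Legal moves for White: none.
Not in check and no legal moves → stalemate.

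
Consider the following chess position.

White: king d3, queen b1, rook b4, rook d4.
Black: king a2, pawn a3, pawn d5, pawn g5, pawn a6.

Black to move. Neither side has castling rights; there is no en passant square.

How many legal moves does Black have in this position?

0

Black to move; king on a2.
In check: yes, from the white queen on b1.
Legal moves: none.
Count: 0.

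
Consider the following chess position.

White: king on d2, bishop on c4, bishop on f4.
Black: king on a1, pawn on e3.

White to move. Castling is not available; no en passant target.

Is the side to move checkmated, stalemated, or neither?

neither

White to move; white king on d2.
In check: yes, from the black pawn on e3.
Legal moves for White: Kxe3, Kd3, Kc3, Ke2, Kc2, Ke1, Kd1, Kc1, Bxe3.
White is in check but has 9 legal moves → neither.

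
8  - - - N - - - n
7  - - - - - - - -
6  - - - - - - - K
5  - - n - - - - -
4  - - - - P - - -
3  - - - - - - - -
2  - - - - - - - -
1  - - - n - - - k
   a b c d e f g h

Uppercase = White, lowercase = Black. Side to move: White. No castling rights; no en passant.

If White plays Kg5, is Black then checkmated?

no

After Kg5: black king on h1; in check: no.
Black is not in check, so this cannot be checkmate.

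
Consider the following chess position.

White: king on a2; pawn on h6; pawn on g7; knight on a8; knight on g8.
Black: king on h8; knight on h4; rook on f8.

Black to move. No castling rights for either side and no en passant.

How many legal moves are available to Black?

2

Black to move; king on h8.
In check: yes, from the white pawn on g7.
Legal moves: Kxg8, Kh7.
Count: 2.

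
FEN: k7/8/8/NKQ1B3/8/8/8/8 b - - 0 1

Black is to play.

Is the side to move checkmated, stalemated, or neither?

stalemate

Black to move; black king on a8.
In check: no.
King squares — a7: attacked by Qc5; b7: attacked by Na5; b8: attacked by Be5.
Legal moves for Black: none.
Not in check and no legal moves → stalemate.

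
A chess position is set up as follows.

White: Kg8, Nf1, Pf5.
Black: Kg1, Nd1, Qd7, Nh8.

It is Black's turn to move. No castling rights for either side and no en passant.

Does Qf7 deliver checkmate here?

no

After Qf7: white king on g8; in check: yes, from the black queen on f7.
White has 1 legal reply: Kxh8.
In check but a legal move exists → not checkmate.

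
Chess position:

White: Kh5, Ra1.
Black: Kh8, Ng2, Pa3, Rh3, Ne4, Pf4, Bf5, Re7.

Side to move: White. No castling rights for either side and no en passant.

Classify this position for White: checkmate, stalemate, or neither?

checkmate

White to move; white king on h5.
In check: yes, from the black rook on h3.
King squares — g4: attacked by Bf5; h4: attacked by Ng2; g5: attacked by Ne4; g6: attacked by Bf5; h6: attacked by Rh3.
Legal moves for White: none.
In check with no legal moves → checkmate.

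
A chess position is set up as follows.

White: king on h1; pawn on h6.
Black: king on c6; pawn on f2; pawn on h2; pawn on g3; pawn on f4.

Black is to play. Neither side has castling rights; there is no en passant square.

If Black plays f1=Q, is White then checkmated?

yes

After f1=Q: white king on h1; in check: yes, from the black queen on f1.
King squares — g1: attacked by Qf1; g2: attacked by Qf1; h2: attacked by Pg3.
White has no legal moves → checkmate.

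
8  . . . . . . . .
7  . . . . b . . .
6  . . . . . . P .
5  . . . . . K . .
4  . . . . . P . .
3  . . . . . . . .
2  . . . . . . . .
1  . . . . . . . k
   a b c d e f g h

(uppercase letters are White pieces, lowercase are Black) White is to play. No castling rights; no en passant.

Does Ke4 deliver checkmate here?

no

After Ke4: black king on h1; in check: no.
Black is not in check, so this cannot be checkmate.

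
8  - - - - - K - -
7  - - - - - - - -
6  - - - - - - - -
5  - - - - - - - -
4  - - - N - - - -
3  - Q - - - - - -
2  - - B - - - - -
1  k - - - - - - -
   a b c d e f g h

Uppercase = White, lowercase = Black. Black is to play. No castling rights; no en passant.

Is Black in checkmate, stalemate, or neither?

stalemate

Black to move; black king on a1.
In check: no.
King squares — b1: attacked by Bc2; a2: attacked by Qb3; b2: attacked by Qb3.
Legal moves for Black: none.
Not in check and no legal moves → stalemate.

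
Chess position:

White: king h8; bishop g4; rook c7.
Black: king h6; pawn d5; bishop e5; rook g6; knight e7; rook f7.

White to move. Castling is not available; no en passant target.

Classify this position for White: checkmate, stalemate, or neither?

White to move; white king on h8.
In check: yes, from the black bishop on e5.
King squares — g7: attacked by Be5; h7: attacked by Kh6; g8: attacked by Rg6.
Legal moves for White: none.
In check with no legal moves → checkmate.

checkmate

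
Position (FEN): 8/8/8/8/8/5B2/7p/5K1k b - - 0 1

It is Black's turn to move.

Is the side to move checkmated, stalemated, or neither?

Black to move; black king on h1.
In check: yes, from the white bishop on f3.
King squares — g1: attacked by Kf1; g2: attacked by Kf1; h2: own pawn.
Legal moves for Black: none.
In check with no legal moves → checkmate.

checkmate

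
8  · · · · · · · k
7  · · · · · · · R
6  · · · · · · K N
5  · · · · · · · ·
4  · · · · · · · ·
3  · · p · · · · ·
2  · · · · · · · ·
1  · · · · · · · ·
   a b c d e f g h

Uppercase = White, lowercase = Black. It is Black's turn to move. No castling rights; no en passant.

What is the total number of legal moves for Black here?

Black to move; king on h8.
In check: yes, from the white rook on h7.
Legal moves: none.
Count: 0.

0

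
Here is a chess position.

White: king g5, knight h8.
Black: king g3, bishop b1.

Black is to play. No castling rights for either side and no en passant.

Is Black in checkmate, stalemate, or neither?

Black to move; black king on g3.
In check: no.
Legal moves for Black: Kh3, Kf3, Kh2, Kg2, Kf2, Bh7, Bg6, Bf5, Be4, Bd3, Bc2, Ba2.
Black has 12 legal moves and is not in check → neither.

neither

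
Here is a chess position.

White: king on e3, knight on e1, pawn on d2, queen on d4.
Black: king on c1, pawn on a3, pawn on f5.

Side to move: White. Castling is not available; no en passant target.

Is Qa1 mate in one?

After Qa1: black king on c1; in check: yes, from the white queen on a1.
King squares — b1: attacked by Qa1; d1: attacked by Qa1; b2: attacked by Qa1; c2: attacked by Ne1; d2: attacked by Ke3.
Black has no legal moves → checkmate.

yes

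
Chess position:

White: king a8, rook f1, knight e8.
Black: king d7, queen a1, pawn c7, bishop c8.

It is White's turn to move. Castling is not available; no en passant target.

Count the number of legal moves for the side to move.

White to move; king on a8.
In check: yes, from the black queen on a1.
Legal moves: Kb8, Rxa1.
Count: 2.

2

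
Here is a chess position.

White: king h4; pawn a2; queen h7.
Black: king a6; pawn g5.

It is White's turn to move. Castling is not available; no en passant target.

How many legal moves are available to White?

White to move; king on h4.
In check: yes, from the black pawn on g5.
Legal moves: Kh5, Kxg5, Kg4, Kh3, Kg3.
Count: 5.

5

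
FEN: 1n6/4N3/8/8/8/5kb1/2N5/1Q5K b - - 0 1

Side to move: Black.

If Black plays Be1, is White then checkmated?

no

After Be1: white king on h1; in check: no.
White is not in check, so this cannot be checkmate.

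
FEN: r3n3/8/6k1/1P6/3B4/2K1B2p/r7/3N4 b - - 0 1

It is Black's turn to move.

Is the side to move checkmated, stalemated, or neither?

Black to move; black king on g6.
In check: no.
Legal moves for Black include: Ng7, Nc7, Nf6, Nd6, Rd8, Rc8+, Rb8, R8a7, R8a6, R8a5, R8a4, R8a3+, Kh7, Kf7, Kh5, Kf5, R2a7, R2a6, ... (list truncated; more exist).
Black has legal moves and is not in check → neither.

neither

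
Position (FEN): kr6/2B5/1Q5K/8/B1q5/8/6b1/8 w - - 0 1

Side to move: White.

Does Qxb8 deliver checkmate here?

yes

After Qxb8: black king on a8; in check: yes, from the white queen on b8.
King squares — a7: attacked by Qb8; b7: attacked by Qb8; b8: attacked by Bc7.
Black has no legal moves → checkmate.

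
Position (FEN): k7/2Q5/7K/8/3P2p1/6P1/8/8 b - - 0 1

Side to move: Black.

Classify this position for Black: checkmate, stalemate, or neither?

Black to move; black king on a8.
In check: no.
King squares — a7: attacked by Qc7; b7: attacked by Qc7; b8: attacked by Qc7.
Legal moves for Black: none.
Not in check and no legal moves → stalemate.

stalemate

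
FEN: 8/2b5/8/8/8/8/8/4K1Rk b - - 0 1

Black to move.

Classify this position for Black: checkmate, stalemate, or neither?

Black to move; black king on h1.
In check: yes, from the white rook on g1.
King squares — g1: available; g2: attacked by Rg1; h2: available.
Legal moves for Black: Kh2, Kxg1.
Black is in check but has 2 legal moves → neither.

neither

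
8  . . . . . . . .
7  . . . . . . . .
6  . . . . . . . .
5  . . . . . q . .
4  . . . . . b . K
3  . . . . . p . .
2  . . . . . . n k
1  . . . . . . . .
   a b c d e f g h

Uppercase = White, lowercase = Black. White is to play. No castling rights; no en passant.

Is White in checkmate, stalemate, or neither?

White to move; white king on h4.
In check: yes, from the black knight on g2.
King squares — g3: attacked by Kh2; h3: attacked by Kh2; g4: attacked by Qf5; g5: attacked by Bf4; h5: attacked by Qf5.
Legal moves for White: none.
In check with no legal moves → checkmate.

checkmate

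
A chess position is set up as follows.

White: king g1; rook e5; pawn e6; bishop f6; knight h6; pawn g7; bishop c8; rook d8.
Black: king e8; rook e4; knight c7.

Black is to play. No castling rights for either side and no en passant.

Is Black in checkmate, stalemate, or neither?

Black to move; black king on e8.
In check: yes, from the white rook on d8.
King squares — d7: attacked by Pe6; e7: attacked by Bf6; f7: attacked by Pe6; d8: attacked by Bf6; f8: attacked by Pg7.
Legal moves for Black: none.
In check with no legal moves → checkmate.

checkmate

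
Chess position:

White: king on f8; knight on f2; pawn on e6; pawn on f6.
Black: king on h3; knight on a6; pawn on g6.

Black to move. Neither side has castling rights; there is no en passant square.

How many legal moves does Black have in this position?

Black to move; king on h3.
In check: yes, from the white knight on f2.
Legal moves: Kh4, Kg3, Kh2, Kg2.
Count: 4.

4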